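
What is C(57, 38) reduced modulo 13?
0

Using Lucas' theorem:
Write n=57 and k=38 in base 13:
n in base 13: [4, 5]
k in base 13: [2, 12]
C(57,38) mod 13 = ∏ C(n_i, k_i) mod 13
Digit binomials (mod 13): C(4,2) = 6; C(5,12) = 0 (k_i > n_i)
Product: 6 × 0 = 0 ≡ 0 (mod 13)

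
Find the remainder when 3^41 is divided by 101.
59

Repeated squaring. Binary of 41 = 101001.
3^1 ≡ 3 (mod 101); 3^2 ≡ 9 (mod 101); 3^4 ≡ 81 (mod 101); 3^8 ≡ 97 (mod 101); 3^16 ≡ 16 (mod 101); 3^32 ≡ 54 (mod 101)
3^41 = 3^1 × 3^8 × 3^32 ≡ 59 (mod 101)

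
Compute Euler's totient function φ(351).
216

351 = 3^3 × 13
φ(n) = n × ∏(1 - 1/p) for each prime p dividing n
φ(351) = 351 × (1 - 1/3) × (1 - 1/13) = 216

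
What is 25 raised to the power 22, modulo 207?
70

Repeated squaring. Binary of 22 = 10110.
25^1 ≡ 25 (mod 207); 25^2 ≡ 4 (mod 207); 25^4 ≡ 16 (mod 207); 25^8 ≡ 49 (mod 207); 25^16 ≡ 124 (mod 207)
25^22 = 25^2 × 25^4 × 25^16 ≡ 70 (mod 207)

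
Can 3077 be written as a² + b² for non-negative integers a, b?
26² + 49² (a=26, b=49)

Factorization: 3077 = 17 × 181
By Fermat: n is sum of two squares iff every prime p ≡ 3 (mod 4) appears to even power.
All primes ≡ 3 (mod 4) appear to even power.
Search a = 0, 1, 2, … for 3077 - a² a perfect square: first hit at a = 26: 3077 - 676 = 2401 = 49².
3077 = 26² + 49² = 676 + 2401 ✓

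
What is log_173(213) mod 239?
190

Baby-step giant-step with step n = ⌈√239⌉ = 16.
Baby steps 173^j mod 239 (j:value) for j=0..15: 0:1, 1:173, 2:54, 3:21, 4:48, 5:178, 6:202, 7:52, 8:153, 9:179, 10:136, 11:106, 12:174, 13:227, 14:75, 15:69.
Giant-step multiplier: 173^(-16) ≡ 173^(238-16) = 173^222 ≡ 147 (mod 239).
Giant steps γ_i = 213·147^i mod 239: γ_0=213, γ_1=2, γ_2=55, γ_3=198, γ_4=187, γ_5=4, γ_6=110, γ_7=157, γ_8=135, γ_9=8, γ_10=220, γ_11=75 (in table at j=14).
x = i·n + j = 11·16 + 14 = 190.
Check: 173^190 ≡ 213 (mod 239).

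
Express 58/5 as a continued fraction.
[11; 1, 1, 2]

Euclidean algorithm steps:
58 = 11 × 5 + 3
5 = 1 × 3 + 2
3 = 1 × 2 + 1
2 = 2 × 1 + 0
Continued fraction: [11; 1, 1, 2]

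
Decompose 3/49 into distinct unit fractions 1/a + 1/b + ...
1/17 + 1/417 + 1/347361

Greedy algorithm:
3/49: ceiling(49/3) = 17, use 1/17
2/833: ceiling(833/2) = 417, use 1/417
1/347361: ceiling(347361/1) = 347361, use 1/347361
Result: 3/49 = 1/17 + 1/417 + 1/347361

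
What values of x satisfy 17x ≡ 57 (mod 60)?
x ≡ 21 (mod 60)

gcd(17, 60) = 1, which divides 57, so solutions exist.
Find 17^(-1) mod 60 by the extended Euclidean algorithm:
60 = 3 × 17 + 9  ⟹  9 = (1)·60 + (-3)·17
17 = 1 × 9 + 8  ⟹  8 = (-1)·60 + (4)·17
9 = 1 × 8 + 1  ⟹  1 = (2)·60 + (-7)·17
So (-7)·17 ≡ 1 (mod 60), i.e. 17^(-1) ≡ -7 ≡ 53 (mod 60).
x ≡ 53 × 57 = 3021 ≡ 21 (mod 60).
Check: 17 × 21 = 357 ≡ 57 (mod 60).
Unique solution: x ≡ 21 (mod 60)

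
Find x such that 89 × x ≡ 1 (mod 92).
61

gcd(89, 92) = 1, so the inverse exists.
Extended Euclidean algorithm on (92, 89):
92 = 1 × 89 + 3  ⟹  3 = (1)·92 + (-1)·89
89 = 29 × 3 + 2  ⟹  2 = (-29)·92 + (30)·89
3 = 1 × 2 + 1  ⟹  1 = (30)·92 + (-31)·89
So (-31)·89 ≡ 1 (mod 92), i.e. 89^(-1) ≡ -31 ≡ 61 (mod 92).
Check: 89 × 61 = 5429 ≡ 1 (mod 92)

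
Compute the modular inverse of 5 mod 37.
15

gcd(5, 37) = 1, so the inverse exists.
Extended Euclidean algorithm on (37, 5):
37 = 7 × 5 + 2  ⟹  2 = (1)·37 + (-7)·5
5 = 2 × 2 + 1  ⟹  1 = (-2)·37 + (15)·5
So (15)·5 ≡ 1 (mod 37), i.e. 5^(-1) ≡ 15 (mod 37).
Check: 5 × 15 = 75 ≡ 1 (mod 37)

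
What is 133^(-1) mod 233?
226

gcd(133, 233) = 1, so the inverse exists.
Extended Euclidean algorithm on (233, 133):
233 = 1 × 133 + 100  ⟹  100 = (1)·233 + (-1)·133
133 = 1 × 100 + 33  ⟹  33 = (-1)·233 + (2)·133
100 = 3 × 33 + 1  ⟹  1 = (4)·233 + (-7)·133
So (-7)·133 ≡ 1 (mod 233), i.e. 133^(-1) ≡ -7 ≡ 226 (mod 233).
Check: 133 × 226 = 30058 ≡ 1 (mod 233)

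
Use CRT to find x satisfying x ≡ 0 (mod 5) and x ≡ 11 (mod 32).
75

Using Chinese Remainder Theorem:
M = 5 × 32 = 160
M1 = 32, M2 = 5
y1 = 32^(-1) mod 5 = 3
y2 = 5^(-1) mod 32 = 13
x = (0×32×3 + 11×5×13) mod 160 = 75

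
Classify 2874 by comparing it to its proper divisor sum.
abundant

Proper divisors of 2874: sum = 1 + 2 + 3 + 6 + 479 + 958 + 1437 = 2886
Since 2886 > 2874, 2874 is abundant.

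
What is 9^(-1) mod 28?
25

gcd(9, 28) = 1, so the inverse exists.
Extended Euclidean algorithm on (28, 9):
28 = 3 × 9 + 1  ⟹  1 = (1)·28 + (-3)·9
So (-3)·9 ≡ 1 (mod 28), i.e. 9^(-1) ≡ -3 ≡ 25 (mod 28).
Check: 9 × 25 = 225 ≡ 1 (mod 28)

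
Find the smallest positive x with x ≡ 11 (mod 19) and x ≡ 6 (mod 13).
201

Using Chinese Remainder Theorem:
M = 19 × 13 = 247
M1 = 13, M2 = 19
y1 = 13^(-1) mod 19 = 3
y2 = 19^(-1) mod 13 = 11
x = (11×13×3 + 6×19×11) mod 247 = 201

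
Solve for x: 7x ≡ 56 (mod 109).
x ≡ 8 (mod 109)

gcd(7, 109) = 1, which divides 56, so solutions exist.
Find 7^(-1) mod 109 by the extended Euclidean algorithm:
109 = 15 × 7 + 4  ⟹  4 = (1)·109 + (-15)·7
7 = 1 × 4 + 3  ⟹  3 = (-1)·109 + (16)·7
4 = 1 × 3 + 1  ⟹  1 = (2)·109 + (-31)·7
So (-31)·7 ≡ 1 (mod 109), i.e. 7^(-1) ≡ -31 ≡ 78 (mod 109).
x ≡ 78 × 56 = 4368 ≡ 8 (mod 109).
Check: 7 × 8 = 56 ≡ 56 (mod 109).
Unique solution: x ≡ 8 (mod 109)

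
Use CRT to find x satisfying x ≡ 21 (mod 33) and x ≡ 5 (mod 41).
87

Using Chinese Remainder Theorem:
M = 33 × 41 = 1353
M1 = 41, M2 = 33
y1 = 41^(-1) mod 33 = 29
y2 = 33^(-1) mod 41 = 5
x = (21×41×29 + 5×33×5) mod 1353 = 87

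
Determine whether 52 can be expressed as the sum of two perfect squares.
4² + 6² (a=4, b=6)

Factorization: 52 = 2^2 × 13
By Fermat: n is sum of two squares iff every prime p ≡ 3 (mod 4) appears to even power.
All primes ≡ 3 (mod 4) appear to even power.
Search a = 0, 1, 2, … for 52 - a² a perfect square: first hit at a = 4: 52 - 16 = 36 = 6².
52 = 4² + 6² = 16 + 36 ✓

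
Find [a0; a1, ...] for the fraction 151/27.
[5; 1, 1, 2, 5]

Euclidean algorithm steps:
151 = 5 × 27 + 16
27 = 1 × 16 + 11
16 = 1 × 11 + 5
11 = 2 × 5 + 1
5 = 5 × 1 + 0
Continued fraction: [5; 1, 1, 2, 5]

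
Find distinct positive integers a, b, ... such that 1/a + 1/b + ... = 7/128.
1/19 + 1/487 + 1/394795 + 1/467588881280

Greedy algorithm:
7/128: ceiling(128/7) = 19, use 1/19
5/2432: ceiling(2432/5) = 487, use 1/487
3/1184384: ceiling(1184384/3) = 394795, use 1/394795
1/467588881280: ceiling(467588881280/1) = 467588881280, use 1/467588881280
Result: 7/128 = 1/19 + 1/487 + 1/394795 + 1/467588881280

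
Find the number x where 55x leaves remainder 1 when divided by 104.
87

gcd(55, 104) = 1, so the inverse exists.
Extended Euclidean algorithm on (104, 55):
104 = 1 × 55 + 49  ⟹  49 = (1)·104 + (-1)·55
55 = 1 × 49 + 6  ⟹  6 = (-1)·104 + (2)·55
49 = 8 × 6 + 1  ⟹  1 = (9)·104 + (-17)·55
So (-17)·55 ≡ 1 (mod 104), i.e. 55^(-1) ≡ -17 ≡ 87 (mod 104).
Check: 55 × 87 = 4785 ≡ 1 (mod 104)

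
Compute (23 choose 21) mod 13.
6

Using Lucas' theorem:
Write n=23 and k=21 in base 13:
n in base 13: [1, 10]
k in base 13: [1, 8]
C(23,21) mod 13 = ∏ C(n_i, k_i) mod 13
Digit binomials (mod 13): C(1,1) = 1; C(10,8) = 45 ≡ 6
Product: 1 × 6 = 6 ≡ 6 (mod 13)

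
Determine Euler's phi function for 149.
148

149 = 149
φ(n) = n × ∏(1 - 1/p) for each prime p dividing n
φ(149) = 149 × (1 - 1/149) = 148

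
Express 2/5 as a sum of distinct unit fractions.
1/3 + 1/15

Greedy algorithm:
2/5: ceiling(5/2) = 3, use 1/3
1/15: ceiling(15/1) = 15, use 1/15
Result: 2/5 = 1/3 + 1/15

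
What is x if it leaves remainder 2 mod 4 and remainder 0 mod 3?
6

Using Chinese Remainder Theorem:
M = 4 × 3 = 12
M1 = 3, M2 = 4
y1 = 3^(-1) mod 4 = 3
y2 = 4^(-1) mod 3 = 1
x = (2×3×3 + 0×4×1) mod 12 = 6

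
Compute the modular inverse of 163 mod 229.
170

gcd(163, 229) = 1, so the inverse exists.
Extended Euclidean algorithm on (229, 163):
229 = 1 × 163 + 66  ⟹  66 = (1)·229 + (-1)·163
163 = 2 × 66 + 31  ⟹  31 = (-2)·229 + (3)·163
66 = 2 × 31 + 4  ⟹  4 = (5)·229 + (-7)·163
31 = 7 × 4 + 3  ⟹  3 = (-37)·229 + (52)·163
4 = 1 × 3 + 1  ⟹  1 = (42)·229 + (-59)·163
So (-59)·163 ≡ 1 (mod 229), i.e. 163^(-1) ≡ -59 ≡ 170 (mod 229).
Check: 163 × 170 = 27710 ≡ 1 (mod 229)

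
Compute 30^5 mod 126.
18

Repeated squaring. Binary of 5 = 101.
30^1 ≡ 30 (mod 126); 30^2 ≡ 18 (mod 126); 30^4 ≡ 72 (mod 126)
30^5 = 30^1 × 30^4 ≡ 18 (mod 126)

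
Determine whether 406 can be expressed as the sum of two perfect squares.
Not possible

Factorization: 406 = 2 × 7 × 29
By Fermat: n is sum of two squares iff every prime p ≡ 3 (mod 4) appears to even power.
Prime(s) ≡ 3 (mod 4) with odd exponent: [(7, 1)]
Therefore 406 cannot be expressed as a² + b².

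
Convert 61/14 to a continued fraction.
[4; 2, 1, 4]

Euclidean algorithm steps:
61 = 4 × 14 + 5
14 = 2 × 5 + 4
5 = 1 × 4 + 1
4 = 4 × 1 + 0
Continued fraction: [4; 2, 1, 4]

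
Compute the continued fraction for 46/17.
[2; 1, 2, 2, 2]

Euclidean algorithm steps:
46 = 2 × 17 + 12
17 = 1 × 12 + 5
12 = 2 × 5 + 2
5 = 2 × 2 + 1
2 = 2 × 1 + 0
Continued fraction: [2; 1, 2, 2, 2]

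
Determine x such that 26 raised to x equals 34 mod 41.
27

Baby-step giant-step with step n = ⌈√41⌉ = 7.
Baby steps 26^j mod 41 (j:value) for j=0..6: 0:1, 1:26, 2:20, 3:28, 4:31, 5:27, 6:5.
Giant-step multiplier: 26^(-7) ≡ 26^(40-7) = 26^33 ≡ 6 (mod 41).
Giant steps γ_i = 34·6^i mod 41: γ_0=34, γ_1=40, γ_2=35, γ_3=5 (in table at j=6).
x = i·n + j = 3·7 + 6 = 27.
Check: 26^27 ≡ 34 (mod 41).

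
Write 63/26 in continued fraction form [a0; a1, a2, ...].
[2; 2, 2, 1, 3]

Euclidean algorithm steps:
63 = 2 × 26 + 11
26 = 2 × 11 + 4
11 = 2 × 4 + 3
4 = 1 × 3 + 1
3 = 3 × 1 + 0
Continued fraction: [2; 2, 2, 1, 3]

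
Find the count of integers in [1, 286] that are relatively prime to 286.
120

286 = 2 × 11 × 13
φ(n) = n × ∏(1 - 1/p) for each prime p dividing n
φ(286) = 286 × (1 - 1/2) × (1 - 1/11) × (1 - 1/13) = 120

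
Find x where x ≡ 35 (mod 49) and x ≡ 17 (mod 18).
35

Using Chinese Remainder Theorem:
M = 49 × 18 = 882
M1 = 18, M2 = 49
y1 = 18^(-1) mod 49 = 30
y2 = 49^(-1) mod 18 = 7
x = (35×18×30 + 17×49×7) mod 882 = 35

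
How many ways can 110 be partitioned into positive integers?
607163746

p(n) counts ways to write n as a sum of positive integers (order ignored).
Euler's pentagonal recurrence: p(k) = p(k-1) + p(k-2) - p(k-5) - p(k-7) + p(k-12) + p(k-15) - ... (offsets j(3j∓1)/2, signs ++--, p(0)=1, p(<0)=0).
DP table for k = 0..109: p(0)=1, p(1)=1, p(2)=2, p(3)=3, p(4)=5, p(5)=7, p(6)=11, p(7)=15, p(8)=22, p(9)=30, p(10)=42, p(11)=56, p(12)=77, p(13)=101, p(14)=135, p(15)=176, p(16)=231, p(17)=297, p(18)=385, p(19)=490, p(20)=627, p(21)=792, p(22)=1002, p(23)=1255, p(24)=1575, p(25)=1958, p(26)=2436, p(27)=3010, p(28)=3718, p(29)=4565, p(30)=5604, p(31)=6842, p(32)=8349, p(33)=10143, p(34)=12310, p(35)=14883, p(36)=17977, p(37)=21637, p(38)=26015, p(39)=31185, p(40)=37338, p(41)=44583, p(42)=53174, p(43)=63261, p(44)=75175, p(45)=89134, p(46)=105558, p(47)=124754, p(48)=147273, p(49)=173525, p(50)=204226, p(51)=239943, p(52)=281589, p(53)=329931, p(54)=386155, p(55)=451276, p(56)=526823, p(57)=614154, p(58)=715220, p(59)=831820, p(60)=966467, p(61)=1121505, p(62)=1300156, p(63)=1505499, p(64)=1741630, p(65)=2012558, p(66)=2323520, p(67)=2679689, p(68)=3087735, p(69)=3554345, p(70)=4087968, p(71)=4697205, p(72)=5392783, p(73)=6185689, p(74)=7089500, p(75)=8118264, p(76)=9289091, p(77)=10619863, p(78)=12132164, p(79)=13848650, p(80)=15796476, p(81)=18004327, p(82)=20506255, p(83)=23338469, p(84)=26543660, p(85)=30167357, p(86)=34262962, p(87)=38887673, p(88)=44108109, p(89)=49995925, p(90)=56634173, p(91)=64112359, p(92)=72533807, p(93)=82010177, p(94)=92669720, p(95)=104651419, p(96)=118114304, p(97)=133230930, p(98)=150198136, p(99)=169229875, p(100)=190569292, p(101)=214481126, p(102)=241265379, p(103)=271248950, p(104)=304801365, p(105)=342325709, p(106)=384276336, p(107)=431149389, p(108)=483502844, p(109)=541946240.
Final step: p(110) = p(109) + p(108) - p(105) - p(103) + p(98) + p(95) - p(88) - p(84) + p(75) + p(70) - p(59) - p(53) + p(40) + p(33) - p(18) - p(10)
= 541946240 + 483502844 - 342325709 - 271248950 + 150198136 + 104651419 - 44108109 - 26543660 + 8118264 + 4087968 - 831820 - 329931 + 37338 + 10143 - 385 - 42
= 607163746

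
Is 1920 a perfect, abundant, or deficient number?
abundant

Proper divisors of 1920: sum = 1 + 2 + 3 + 4 + 5 + 6 + 8 + 10 + ... + 384 + 480 + 640 + 960 (31 divisors) = 4200
Since 4200 > 1920, 1920 is abundant.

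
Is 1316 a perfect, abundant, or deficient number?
abundant

Proper divisors of 1316: sum = 1 + 2 + 4 + 7 + 14 + 28 + 47 + 94 + 188 + 329 + 658 = 1372
Since 1372 > 1316, 1316 is abundant.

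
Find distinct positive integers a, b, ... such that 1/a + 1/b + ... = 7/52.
1/8 + 1/104

Greedy algorithm:
7/52: ceiling(52/7) = 8, use 1/8
1/104: ceiling(104/1) = 104, use 1/104
Result: 7/52 = 1/8 + 1/104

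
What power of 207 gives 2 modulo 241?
70

Baby-step giant-step with step n = ⌈√241⌉ = 16.
Baby steps 207^j mod 241 (j:value) for j=0..15: 0:1, 1:207, 2:192, 3:220, 4:232, 5:65, 6:200, 7:189, 8:81, 9:138, 10:128, 11:227, 12:235, 13:204, 14:53, 15:126.
Giant-step multiplier: 207^(-16) ≡ 207^(240-16) = 207^224 ≡ 183 (mod 241).
Giant steps γ_i = 2·183^i mod 241: γ_0=2, γ_1=125, γ_2=221, γ_3=196, γ_4=200 (in table at j=6).
x = i·n + j = 4·16 + 6 = 70.
Check: 207^70 ≡ 2 (mod 241).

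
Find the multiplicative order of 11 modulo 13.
12

13 is prime, so ord(11) divides φ(13) = 12.
Divisors of 12: 1, 2, 3, 4, 6, 12.
Repeated squaring: 11^1 ≡ 11, 11^2 ≡ 4, 11^4 ≡ 3, 11^8 ≡ 9 (mod 13).
Test 11^d mod 13 for each divisor d in increasing order:
11^1 ≡ 11
11^2 ≡ 4
11^3 = 11^2·11^1 ≡ 5
11^4 ≡ 3
11^6 = 11^4·11^2 ≡ 12
11^12 = 11^8·11^4 ≡ 1  ← first divisor giving 1
The order is 12.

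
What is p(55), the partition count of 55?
451276

p(n) counts ways to write n as a sum of positive integers (order ignored).
Euler's pentagonal recurrence: p(k) = p(k-1) + p(k-2) - p(k-5) - p(k-7) + p(k-12) + p(k-15) - ... (offsets j(3j∓1)/2, signs ++--, p(0)=1, p(<0)=0).
DP table for k = 0..54: p(0)=1, p(1)=1, p(2)=2, p(3)=3, p(4)=5, p(5)=7, p(6)=11, p(7)=15, p(8)=22, p(9)=30, p(10)=42, p(11)=56, p(12)=77, p(13)=101, p(14)=135, p(15)=176, p(16)=231, p(17)=297, p(18)=385, p(19)=490, p(20)=627, p(21)=792, p(22)=1002, p(23)=1255, p(24)=1575, p(25)=1958, p(26)=2436, p(27)=3010, p(28)=3718, p(29)=4565, p(30)=5604, p(31)=6842, p(32)=8349, p(33)=10143, p(34)=12310, p(35)=14883, p(36)=17977, p(37)=21637, p(38)=26015, p(39)=31185, p(40)=37338, p(41)=44583, p(42)=53174, p(43)=63261, p(44)=75175, p(45)=89134, p(46)=105558, p(47)=124754, p(48)=147273, p(49)=173525, p(50)=204226, p(51)=239943, p(52)=281589, p(53)=329931, p(54)=386155.
Final step: p(55) = p(54) + p(53) - p(50) - p(48) + p(43) + p(40) - p(33) - p(29) + p(20) + p(15) - p(4)
= 386155 + 329931 - 204226 - 147273 + 63261 + 37338 - 10143 - 4565 + 627 + 176 - 5
= 451276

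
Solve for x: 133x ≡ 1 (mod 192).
13

gcd(133, 192) = 1, so the inverse exists.
Extended Euclidean algorithm on (192, 133):
192 = 1 × 133 + 59  ⟹  59 = (1)·192 + (-1)·133
133 = 2 × 59 + 15  ⟹  15 = (-2)·192 + (3)·133
59 = 3 × 15 + 14  ⟹  14 = (7)·192 + (-10)·133
15 = 1 × 14 + 1  ⟹  1 = (-9)·192 + (13)·133
So (13)·133 ≡ 1 (mod 192), i.e. 133^(-1) ≡ 13 (mod 192).
Check: 133 × 13 = 1729 ≡ 1 (mod 192)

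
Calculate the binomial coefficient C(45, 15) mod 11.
0

Using Lucas' theorem:
Write n=45 and k=15 in base 11:
n in base 11: [4, 1]
k in base 11: [1, 4]
C(45,15) mod 11 = ∏ C(n_i, k_i) mod 11
Digit binomials (mod 11): C(4,1) = 4; C(1,4) = 0 (k_i > n_i)
Product: 4 × 0 = 0 ≡ 0 (mod 11)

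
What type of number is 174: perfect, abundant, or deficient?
abundant

Proper divisors of 174: sum = 1 + 2 + 3 + 6 + 29 + 58 + 87 = 186
Since 186 > 174, 174 is abundant.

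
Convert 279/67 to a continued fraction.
[4; 6, 11]

Euclidean algorithm steps:
279 = 4 × 67 + 11
67 = 6 × 11 + 1
11 = 11 × 1 + 0
Continued fraction: [4; 6, 11]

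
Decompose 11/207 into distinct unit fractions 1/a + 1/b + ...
1/19 + 1/1967 + 1/7736211

Greedy algorithm:
11/207: ceiling(207/11) = 19, use 1/19
2/3933: ceiling(3933/2) = 1967, use 1/1967
1/7736211: ceiling(7736211/1) = 7736211, use 1/7736211
Result: 11/207 = 1/19 + 1/1967 + 1/7736211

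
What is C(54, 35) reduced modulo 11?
4

Using Lucas' theorem:
Write n=54 and k=35 in base 11:
n in base 11: [4, 10]
k in base 11: [3, 2]
C(54,35) mod 11 = ∏ C(n_i, k_i) mod 11
Digit binomials (mod 11): C(4,3) = 4; C(10,2) = 45 ≡ 1
Product: 4 × 1 = 4 ≡ 4 (mod 11)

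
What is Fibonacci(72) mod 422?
278

Matrix identity: Q^n = [[F_(n+1), F_n], [F_n, F_(n-1)]] with Q = [[1,1],[1,0]].
n = 72 = 1001000₂. Square-and-multiply, entries mod 422:
Q^1 = [[1,1],[1,0]]
Q^2 = (Q^1)² = [[2,1],[1,1]]
Q^4 = (Q^2)² = [[5,3],[3,2]]
Q^9 = (Q^4)²·Q = [[55,34],[34,21]]
Q^18 = (Q^9)² = [[383,52],[52,331]]
Q^36 = (Q^18)² = [[5,414],[414,13]]
Q^72 = (Q^36)² = [[89,278],[278,233]]
F_72 mod 422 = Q^72[0][1] = 278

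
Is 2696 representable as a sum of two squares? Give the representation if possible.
14² + 50² (a=14, b=50)

Factorization: 2696 = 2^3 × 337
By Fermat: n is sum of two squares iff every prime p ≡ 3 (mod 4) appears to even power.
All primes ≡ 3 (mod 4) appear to even power.
Search a = 0, 1, 2, … for 2696 - a² a perfect square: first hit at a = 14: 2696 - 196 = 2500 = 50².
2696 = 14² + 50² = 196 + 2500 ✓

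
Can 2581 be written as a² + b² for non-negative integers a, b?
9² + 50² (a=9, b=50)

Factorization: 2581 = 29 × 89
By Fermat: n is sum of two squares iff every prime p ≡ 3 (mod 4) appears to even power.
All primes ≡ 3 (mod 4) appear to even power.
Search a = 0, 1, 2, … for 2581 - a² a perfect square: first hit at a = 9: 2581 - 81 = 2500 = 50².
2581 = 9² + 50² = 81 + 2500 ✓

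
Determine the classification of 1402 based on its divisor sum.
deficient

Proper divisors of 1402: sum = 1 + 2 + 701 = 704
Since 704 < 1402, 1402 is deficient.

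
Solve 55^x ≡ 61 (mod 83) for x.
64

Baby-step giant-step with step n = ⌈√83⌉ = 10.
Baby steps 55^j mod 83 (j:value) for j=0..9: 0:1, 1:55, 2:37, 3:43, 4:41, 5:14, 6:23, 7:20, 8:21, 9:76.
Giant-step multiplier: 55^(-10) ≡ 55^(82-10) = 55^72 ≡ 36 (mod 83).
Giant steps γ_i = 61·36^i mod 83: γ_0=61, γ_1=38, γ_2=40, γ_3=29, γ_4=48, γ_5=68, γ_6=41 (in table at j=4).
x = i·n + j = 6·10 + 4 = 64.
Check: 55^64 ≡ 61 (mod 83).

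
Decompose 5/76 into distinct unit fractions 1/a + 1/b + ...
1/16 + 1/304

Greedy algorithm:
5/76: ceiling(76/5) = 16, use 1/16
1/304: ceiling(304/1) = 304, use 1/304
Result: 5/76 = 1/16 + 1/304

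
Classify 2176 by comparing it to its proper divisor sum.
abundant

Proper divisors of 2176: sum = 1 + 2 + 4 + 8 + 16 + 17 + 32 + 34 + 64 + 68 + 128 + 136 + 272 + 544 + 1088 = 2414
Since 2414 > 2176, 2176 is abundant.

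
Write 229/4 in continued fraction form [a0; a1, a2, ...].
[57; 4]

Euclidean algorithm steps:
229 = 57 × 4 + 1
4 = 4 × 1 + 0
Continued fraction: [57; 4]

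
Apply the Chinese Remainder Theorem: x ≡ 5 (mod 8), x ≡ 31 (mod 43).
117

Using Chinese Remainder Theorem:
M = 8 × 43 = 344
M1 = 43, M2 = 8
y1 = 43^(-1) mod 8 = 3
y2 = 8^(-1) mod 43 = 27
x = (5×43×3 + 31×8×27) mod 344 = 117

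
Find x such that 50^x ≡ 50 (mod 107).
1

Baby-step giant-step with step n = ⌈√107⌉ = 11.
Baby steps 50^j mod 107 (j:value) for j=0..10: 0:1, 1:50, 2:39, 3:24, 4:23, 5:80, 6:41, 7:17, 8:101, 9:21, 10:87.
h = 50 is already in the table at j=1, so x = 1.
Check: 50^1 ≡ 50 (mod 107).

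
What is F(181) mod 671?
1

Matrix identity: Q^n = [[F_(n+1), F_n], [F_n, F_(n-1)]] with Q = [[1,1],[1,0]].
n = 181 = 10110101₂. Square-and-multiply, entries mod 671:
Q^1 = [[1,1],[1,0]]
Q^2 = (Q^1)² = [[2,1],[1,1]]
Q^5 = (Q^2)²·Q = [[8,5],[5,3]]
Q^11 = (Q^5)²·Q = [[144,89],[89,55]]
Q^22 = (Q^11)² = [[475,265],[265,210]]
Q^45 = (Q^22)²·Q = [[294,610],[610,355]]
Q^90 = (Q^45)² = [[243,0],[0,243]]
Q^181 = (Q^90)²·Q = [[1,1],[1,0]]
F_181 mod 671 = Q^181[0][1] = 1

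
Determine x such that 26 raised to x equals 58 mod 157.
138

Baby-step giant-step with step n = ⌈√157⌉ = 13.
Baby steps 26^j mod 157 (j:value) for j=0..12: 0:1, 1:26, 2:48, 3:149, 4:106, 5:87, 6:64, 7:94, 8:89, 9:116, 10:33, 11:73, 12:14.
Giant-step multiplier: 26^(-13) ≡ 26^(156-13) = 26^143 ≡ 22 (mod 157).
Giant steps γ_i = 58·22^i mod 157: γ_0=58, γ_1=20, γ_2=126, γ_3=103, γ_4=68, γ_5=83, γ_6=99, γ_7=137, γ_8=31, γ_9=54, γ_10=89 (in table at j=8).
x = i·n + j = 10·13 + 8 = 138.
Check: 26^138 ≡ 58 (mod 157).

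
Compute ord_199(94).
99

199 is prime, so ord(94) divides φ(199) = 198.
Divisors of 198: 1, 2, 3, 6, 9, 11, 18, 22, 33, 66, 99, 198.
Repeated squaring: 94^1 ≡ 94, 94^2 ≡ 80, 94^4 ≡ 32, 94^8 ≡ 29, 94^16 ≡ 45, 94^32 ≡ 35, 94^64 ≡ 31, 94^128 ≡ 165 (mod 199).
Test 94^d mod 199 for each divisor d in increasing order:
94^1 ≡ 94
94^2 ≡ 80
94^3 = 94^2·94^1 ≡ 157
94^6 = 94^4·94^2 ≡ 172
94^9 = 94^8·94^1 ≡ 139
94^11 = 94^8·94^2·94^1 ≡ 175
94^18 = 94^16·94^2 ≡ 18
94^22 = 94^16·94^4·94^2 ≡ 178
94^33 = 94^32·94^1 ≡ 106
94^66 = 94^64·94^2 ≡ 92
94^99 = 94^64·94^32·94^2·94^1 ≡ 1  ← first divisor giving 1
The order is 99.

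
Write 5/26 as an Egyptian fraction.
1/6 + 1/39

Greedy algorithm:
5/26: ceiling(26/5) = 6, use 1/6
1/39: ceiling(39/1) = 39, use 1/39
Result: 5/26 = 1/6 + 1/39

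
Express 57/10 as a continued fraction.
[5; 1, 2, 3]

Euclidean algorithm steps:
57 = 5 × 10 + 7
10 = 1 × 7 + 3
7 = 2 × 3 + 1
3 = 3 × 1 + 0
Continued fraction: [5; 1, 2, 3]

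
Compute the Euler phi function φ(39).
24

39 = 3 × 13
φ(n) = n × ∏(1 - 1/p) for each prime p dividing n
φ(39) = 39 × (1 - 1/3) × (1 - 1/13) = 24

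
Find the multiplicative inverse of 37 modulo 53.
43

gcd(37, 53) = 1, so the inverse exists.
Extended Euclidean algorithm on (53, 37):
53 = 1 × 37 + 16  ⟹  16 = (1)·53 + (-1)·37
37 = 2 × 16 + 5  ⟹  5 = (-2)·53 + (3)·37
16 = 3 × 5 + 1  ⟹  1 = (7)·53 + (-10)·37
So (-10)·37 ≡ 1 (mod 53), i.e. 37^(-1) ≡ -10 ≡ 43 (mod 53).
Check: 37 × 43 = 1591 ≡ 1 (mod 53)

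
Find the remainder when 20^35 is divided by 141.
11

Repeated squaring. Binary of 35 = 100011.
20^1 ≡ 20 (mod 141); 20^2 ≡ 118 (mod 141); 20^4 ≡ 106 (mod 141); 20^8 ≡ 97 (mod 141); 20^16 ≡ 103 (mod 141); 20^32 ≡ 34 (mod 141)
20^35 = 20^1 × 20^2 × 20^32 ≡ 11 (mod 141)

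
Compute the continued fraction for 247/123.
[2; 123]

Euclidean algorithm steps:
247 = 2 × 123 + 1
123 = 123 × 1 + 0
Continued fraction: [2; 123]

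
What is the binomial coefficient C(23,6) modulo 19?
0

Using Lucas' theorem:
Write n=23 and k=6 in base 19:
n in base 19: [1, 4]
k in base 19: [0, 6]
C(23,6) mod 19 = ∏ C(n_i, k_i) mod 19
Digit binomials (mod 19): C(1,0) = 1; C(4,6) = 0 (k_i > n_i)
Product: 1 × 0 = 0 ≡ 0 (mod 19)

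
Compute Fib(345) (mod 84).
34

Matrix identity: Q^n = [[F_(n+1), F_n], [F_n, F_(n-1)]] with Q = [[1,1],[1,0]].
n = 345 = 101011001₂. Square-and-multiply, entries mod 84:
Q^1 = [[1,1],[1,0]]
Q^2 = (Q^1)² = [[2,1],[1,1]]
Q^5 = (Q^2)²·Q = [[8,5],[5,3]]
Q^10 = (Q^5)² = [[5,55],[55,34]]
Q^21 = (Q^10)²·Q = [[71,26],[26,45]]
Q^43 = (Q^21)²·Q = [[81,5],[5,76]]
Q^86 = (Q^43)² = [[34,29],[29,5]]
Q^172 = (Q^86)² = [[65,39],[39,26]]
Q^345 = (Q^172)²·Q = [[55,34],[34,21]]
F_345 mod 84 = Q^345[0][1] = 34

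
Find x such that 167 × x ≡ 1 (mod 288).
119

gcd(167, 288) = 1, so the inverse exists.
Extended Euclidean algorithm on (288, 167):
288 = 1 × 167 + 121  ⟹  121 = (1)·288 + (-1)·167
167 = 1 × 121 + 46  ⟹  46 = (-1)·288 + (2)·167
121 = 2 × 46 + 29  ⟹  29 = (3)·288 + (-5)·167
46 = 1 × 29 + 17  ⟹  17 = (-4)·288 + (7)·167
29 = 1 × 17 + 12  ⟹  12 = (7)·288 + (-12)·167
17 = 1 × 12 + 5  ⟹  5 = (-11)·288 + (19)·167
12 = 2 × 5 + 2  ⟹  2 = (29)·288 + (-50)·167
5 = 2 × 2 + 1  ⟹  1 = (-69)·288 + (119)·167
So (119)·167 ≡ 1 (mod 288), i.e. 167^(-1) ≡ 119 (mod 288).
Check: 167 × 119 = 19873 ≡ 1 (mod 288)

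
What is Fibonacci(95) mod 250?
155

Matrix identity: Q^n = [[F_(n+1), F_n], [F_n, F_(n-1)]] with Q = [[1,1],[1,0]].
n = 95 = 1011111₂. Square-and-multiply, entries mod 250:
Q^1 = [[1,1],[1,0]]
Q^2 = (Q^1)² = [[2,1],[1,1]]
Q^5 = (Q^2)²·Q = [[8,5],[5,3]]
Q^11 = (Q^5)²·Q = [[144,89],[89,55]]
Q^23 = (Q^11)²·Q = [[118,157],[157,211]]
Q^47 = (Q^23)²·Q = [[226,73],[73,153]]
Q^95 = (Q^47)²·Q = [[72,155],[155,167]]
F_95 mod 250 = Q^95[0][1] = 155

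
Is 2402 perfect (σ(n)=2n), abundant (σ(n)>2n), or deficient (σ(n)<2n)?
deficient

Proper divisors of 2402: sum = 1 + 2 + 1201 = 1204
Since 1204 < 2402, 2402 is deficient.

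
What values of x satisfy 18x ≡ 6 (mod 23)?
x ≡ 8 (mod 23)

gcd(18, 23) = 1, which divides 6, so solutions exist.
Find 18^(-1) mod 23 by the extended Euclidean algorithm:
23 = 1 × 18 + 5  ⟹  5 = (1)·23 + (-1)·18
18 = 3 × 5 + 3  ⟹  3 = (-3)·23 + (4)·18
5 = 1 × 3 + 2  ⟹  2 = (4)·23 + (-5)·18
3 = 1 × 2 + 1  ⟹  1 = (-7)·23 + (9)·18
So (9)·18 ≡ 1 (mod 23), i.e. 18^(-1) ≡ 9 (mod 23).
x ≡ 9 × 6 = 54 ≡ 8 (mod 23).
Check: 18 × 8 = 144 ≡ 6 (mod 23).
Unique solution: x ≡ 8 (mod 23)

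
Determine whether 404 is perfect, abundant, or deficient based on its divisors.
deficient

Proper divisors of 404: sum = 1 + 2 + 4 + 101 + 202 = 310
Since 310 < 404, 404 is deficient.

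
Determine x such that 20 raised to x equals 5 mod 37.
11

Baby-step giant-step with step n = ⌈√37⌉ = 7.
Baby steps 20^j mod 37 (j:value) for j=0..6: 0:1, 1:20, 2:30, 3:8, 4:12, 5:18, 6:27.
Giant-step multiplier: 20^(-7) ≡ 20^(36-7) = 20^29 ≡ 32 (mod 37).
Giant steps γ_i = 5·32^i mod 37: γ_0=5, γ_1=12 (in table at j=4).
x = i·n + j = 1·7 + 4 = 11.
Check: 20^11 ≡ 5 (mod 37).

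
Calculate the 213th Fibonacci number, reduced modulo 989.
159

Matrix identity: Q^n = [[F_(n+1), F_n], [F_n, F_(n-1)]] with Q = [[1,1],[1,0]].
n = 213 = 11010101₂. Square-and-multiply, entries mod 989:
Q^1 = [[1,1],[1,0]]
Q^3 = (Q^1)²·Q = [[3,2],[2,1]]
Q^6 = (Q^3)² = [[13,8],[8,5]]
Q^13 = (Q^6)²·Q = [[377,233],[233,144]]
Q^26 = (Q^13)² = [[596,735],[735,850]]
Q^53 = (Q^26)²·Q = [[31,396],[396,624]]
Q^106 = (Q^53)² = [[526,262],[262,264]]
Q^213 = (Q^106)²·Q = [[438,159],[159,279]]
F_213 mod 989 = Q^213[0][1] = 159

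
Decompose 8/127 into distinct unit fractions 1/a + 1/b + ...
1/16 + 1/2032

Greedy algorithm:
8/127: ceiling(127/8) = 16, use 1/16
1/2032: ceiling(2032/1) = 2032, use 1/2032
Result: 8/127 = 1/16 + 1/2032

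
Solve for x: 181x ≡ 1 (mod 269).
162

gcd(181, 269) = 1, so the inverse exists.
Extended Euclidean algorithm on (269, 181):
269 = 1 × 181 + 88  ⟹  88 = (1)·269 + (-1)·181
181 = 2 × 88 + 5  ⟹  5 = (-2)·269 + (3)·181
88 = 17 × 5 + 3  ⟹  3 = (35)·269 + (-52)·181
5 = 1 × 3 + 2  ⟹  2 = (-37)·269 + (55)·181
3 = 1 × 2 + 1  ⟹  1 = (72)·269 + (-107)·181
So (-107)·181 ≡ 1 (mod 269), i.e. 181^(-1) ≡ -107 ≡ 162 (mod 269).
Check: 181 × 162 = 29322 ≡ 1 (mod 269)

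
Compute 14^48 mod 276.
52

Repeated squaring. Binary of 48 = 110000.
14^1 ≡ 14 (mod 276); 14^2 ≡ 196 (mod 276); 14^4 ≡ 52 (mod 276); 14^8 ≡ 220 (mod 276); 14^16 ≡ 100 (mod 276); 14^32 ≡ 64 (mod 276)
14^48 = 14^16 × 14^32 ≡ 52 (mod 276)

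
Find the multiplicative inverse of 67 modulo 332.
223

gcd(67, 332) = 1, so the inverse exists.
Extended Euclidean algorithm on (332, 67):
332 = 4 × 67 + 64  ⟹  64 = (1)·332 + (-4)·67
67 = 1 × 64 + 3  ⟹  3 = (-1)·332 + (5)·67
64 = 21 × 3 + 1  ⟹  1 = (22)·332 + (-109)·67
So (-109)·67 ≡ 1 (mod 332), i.e. 67^(-1) ≡ -109 ≡ 223 (mod 332).
Check: 67 × 223 = 14941 ≡ 1 (mod 332)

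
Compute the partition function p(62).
1300156

p(n) counts ways to write n as a sum of positive integers (order ignored).
Euler's pentagonal recurrence: p(k) = p(k-1) + p(k-2) - p(k-5) - p(k-7) + p(k-12) + p(k-15) - ... (offsets j(3j∓1)/2, signs ++--, p(0)=1, p(<0)=0).
DP table for k = 0..61: p(0)=1, p(1)=1, p(2)=2, p(3)=3, p(4)=5, p(5)=7, p(6)=11, p(7)=15, p(8)=22, p(9)=30, p(10)=42, p(11)=56, p(12)=77, p(13)=101, p(14)=135, p(15)=176, p(16)=231, p(17)=297, p(18)=385, p(19)=490, p(20)=627, p(21)=792, p(22)=1002, p(23)=1255, p(24)=1575, p(25)=1958, p(26)=2436, p(27)=3010, p(28)=3718, p(29)=4565, p(30)=5604, p(31)=6842, p(32)=8349, p(33)=10143, p(34)=12310, p(35)=14883, p(36)=17977, p(37)=21637, p(38)=26015, p(39)=31185, p(40)=37338, p(41)=44583, p(42)=53174, p(43)=63261, p(44)=75175, p(45)=89134, p(46)=105558, p(47)=124754, p(48)=147273, p(49)=173525, p(50)=204226, p(51)=239943, p(52)=281589, p(53)=329931, p(54)=386155, p(55)=451276, p(56)=526823, p(57)=614154, p(58)=715220, p(59)=831820, p(60)=966467, p(61)=1121505.
Final step: p(62) = p(61) + p(60) - p(57) - p(55) + p(50) + p(47) - p(40) - p(36) + p(27) + p(22) - p(11) - p(5)
= 1121505 + 966467 - 614154 - 451276 + 204226 + 124754 - 37338 - 17977 + 3010 + 1002 - 56 - 7
= 1300156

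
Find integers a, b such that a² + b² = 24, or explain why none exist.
Not possible

Factorization: 24 = 2^3 × 3
By Fermat: n is sum of two squares iff every prime p ≡ 3 (mod 4) appears to even power.
Prime(s) ≡ 3 (mod 4) with odd exponent: [(3, 1)]
Therefore 24 cannot be expressed as a² + b².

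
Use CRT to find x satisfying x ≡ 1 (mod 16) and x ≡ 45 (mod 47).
609

Using Chinese Remainder Theorem:
M = 16 × 47 = 752
M1 = 47, M2 = 16
y1 = 47^(-1) mod 16 = 15
y2 = 16^(-1) mod 47 = 3
x = (1×47×15 + 45×16×3) mod 752 = 609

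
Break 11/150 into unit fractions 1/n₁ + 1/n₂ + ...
1/14 + 1/525

Greedy algorithm:
11/150: ceiling(150/11) = 14, use 1/14
1/525: ceiling(525/1) = 525, use 1/525
Result: 11/150 = 1/14 + 1/525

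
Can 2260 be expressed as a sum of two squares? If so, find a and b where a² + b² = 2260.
12² + 46² (a=12, b=46)

Factorization: 2260 = 2^2 × 5 × 113
By Fermat: n is sum of two squares iff every prime p ≡ 3 (mod 4) appears to even power.
All primes ≡ 3 (mod 4) appear to even power.
Search a = 0, 1, 2, … for 2260 - a² a perfect square: first hit at a = 12: 2260 - 144 = 2116 = 46².
2260 = 12² + 46² = 144 + 2116 ✓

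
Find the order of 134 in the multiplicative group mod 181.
180

181 is prime, so ord(134) divides φ(181) = 180.
Divisors of 180: 1, 2, 3, 4, 5, 6, 9, 10, 12, 15, 18, 20, 30, 36, 45, 60, 90, 180.
Repeated squaring: 134^1 ≡ 134, 134^2 ≡ 37, 134^4 ≡ 102, 134^8 ≡ 87, 134^16 ≡ 148, 134^32 ≡ 3, 134^64 ≡ 9, 134^128 ≡ 81 (mod 181).
Test 134^d mod 181 for each divisor d in increasing order:
134^1 ≡ 134
134^2 ≡ 37
134^3 = 134^2·134^1 ≡ 71
134^4 ≡ 102
134^5 = 134^4·134^1 ≡ 93
134^6 = 134^4·134^2 ≡ 154
134^9 = 134^8·134^1 ≡ 74
134^10 = 134^8·134^2 ≡ 142
134^12 = 134^8·134^4 ≡ 5
134^15 = 134^8·134^4·134^2·134^1 ≡ 174
134^18 = 134^16·134^2 ≡ 46
134^20 = 134^16·134^4 ≡ 73
134^30 = 134^16·134^8·134^4·134^2 ≡ 49
134^36 = 134^32·134^4 ≡ 125
134^45 = 134^32·134^8·134^4·134^1 ≡ 19
134^60 = 134^32·134^16·134^8·134^4 ≡ 48
134^90 = 134^64·134^16·134^8·134^2 ≡ 180
134^180 = 134^128·134^32·134^16·134^4 ≡ 1  ← first divisor giving 1
The order is 180.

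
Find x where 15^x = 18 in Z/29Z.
17

Baby-step giant-step with step n = ⌈√29⌉ = 6.
Baby steps 15^j mod 29 (j:value) for j=0..5: 0:1, 1:15, 2:22, 3:11, 4:20, 5:10.
Giant-step multiplier: 15^(-6) ≡ 15^(28-6) = 15^22 ≡ 6 (mod 29).
Giant steps γ_i = 18·6^i mod 29: γ_0=18, γ_1=21, γ_2=10 (in table at j=5).
x = i·n + j = 2·6 + 5 = 17.
Check: 15^17 ≡ 18 (mod 29).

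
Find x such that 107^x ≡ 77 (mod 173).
90

Baby-step giant-step with step n = ⌈√173⌉ = 14.
Baby steps 107^j mod 173 (j:value) for j=0..13: 0:1, 1:107, 2:31, 3:30, 4:96, 5:65, 6:35, 7:112, 8:47, 9:12, 10:73, 11:26, 12:14, 13:114.
Giant-step multiplier: 107^(-14) ≡ 107^(172-14) = 107^158 ≡ 116 (mod 173).
Giant steps γ_i = 77·116^i mod 173: γ_0=77, γ_1=109, γ_2=15, γ_3=10, γ_4=122, γ_5=139, γ_6=35 (in table at j=6).
x = i·n + j = 6·14 + 6 = 90.
Check: 107^90 ≡ 77 (mod 173).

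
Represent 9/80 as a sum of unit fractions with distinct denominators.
1/9 + 1/720

Greedy algorithm:
9/80: ceiling(80/9) = 9, use 1/9
1/720: ceiling(720/1) = 720, use 1/720
Result: 9/80 = 1/9 + 1/720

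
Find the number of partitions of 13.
101

p(n) counts ways to write n as a sum of positive integers (order ignored).
Euler's pentagonal recurrence: p(k) = p(k-1) + p(k-2) - p(k-5) - p(k-7) + p(k-12) + p(k-15) - ... (offsets j(3j∓1)/2, signs ++--, p(0)=1, p(<0)=0).
DP table for k = 0..12: p(0)=1, p(1)=1, p(2)=2, p(3)=3, p(4)=5, p(5)=7, p(6)=11, p(7)=15, p(8)=22, p(9)=30, p(10)=42, p(11)=56, p(12)=77.
Final step: p(13) = p(12) + p(11) - p(8) - p(6) + p(1)
= 77 + 56 - 22 - 11 + 1
= 101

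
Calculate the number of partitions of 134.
8149040695

p(n) counts ways to write n as a sum of positive integers (order ignored).
Euler's pentagonal recurrence: p(k) = p(k-1) + p(k-2) - p(k-5) - p(k-7) + p(k-12) + p(k-15) - ... (offsets j(3j∓1)/2, signs ++--, p(0)=1, p(<0)=0).
DP table for k = 0..133: p(0)=1, p(1)=1, p(2)=2, p(3)=3, p(4)=5, p(5)=7, p(6)=11, p(7)=15, p(8)=22, p(9)=30, p(10)=42, p(11)=56, p(12)=77, p(13)=101, p(14)=135, p(15)=176, p(16)=231, p(17)=297, p(18)=385, p(19)=490, p(20)=627, p(21)=792, p(22)=1002, p(23)=1255, p(24)=1575, p(25)=1958, p(26)=2436, p(27)=3010, p(28)=3718, p(29)=4565, p(30)=5604, p(31)=6842, p(32)=8349, p(33)=10143, p(34)=12310, p(35)=14883, p(36)=17977, p(37)=21637, p(38)=26015, p(39)=31185, p(40)=37338, p(41)=44583, p(42)=53174, p(43)=63261, p(44)=75175, p(45)=89134, p(46)=105558, p(47)=124754, p(48)=147273, p(49)=173525, p(50)=204226, p(51)=239943, p(52)=281589, p(53)=329931, p(54)=386155, p(55)=451276, p(56)=526823, p(57)=614154, p(58)=715220, p(59)=831820, p(60)=966467, p(61)=1121505, p(62)=1300156, p(63)=1505499, p(64)=1741630, p(65)=2012558, p(66)=2323520, p(67)=2679689, p(68)=3087735, p(69)=3554345, p(70)=4087968, p(71)=4697205, p(72)=5392783, p(73)=6185689, p(74)=7089500, p(75)=8118264, p(76)=9289091, p(77)=10619863, p(78)=12132164, p(79)=13848650, p(80)=15796476, p(81)=18004327, p(82)=20506255, p(83)=23338469, p(84)=26543660, p(85)=30167357, p(86)=34262962, p(87)=38887673, p(88)=44108109, p(89)=49995925, p(90)=56634173, p(91)=64112359, p(92)=72533807, p(93)=82010177, p(94)=92669720, p(95)=104651419, p(96)=118114304, p(97)=133230930, p(98)=150198136, p(99)=169229875, p(100)=190569292, p(101)=214481126, p(102)=241265379, p(103)=271248950, p(104)=304801365, p(105)=342325709, p(106)=384276336, p(107)=431149389, p(108)=483502844, p(109)=541946240, p(110)=607163746, p(111)=679903203, p(112)=761002156, p(113)=851376628, p(114)=952050665, p(115)=1064144451, p(116)=1188908248, p(117)=1327710076, p(118)=1482074143, p(119)=1653668665, p(120)=1844349560, p(121)=2056148051, p(122)=2291320912, p(123)=2552338241, p(124)=2841940500, p(125)=3163127352, p(126)=3519222692, p(127)=3913864295, p(128)=4351078600, p(129)=4835271870, p(130)=5371315400, p(131)=5964539504, p(132)=6620830889, p(133)=7346629512.
Final step: p(134) = p(133) + p(132) - p(129) - p(127) + p(122) + p(119) - p(112) - p(108) + p(99) + p(94) - p(83) - p(77) + p(64) + p(57) - p(42) - p(34) + p(17) + p(8)
= 7346629512 + 6620830889 - 4835271870 - 3913864295 + 2291320912 + 1653668665 - 761002156 - 483502844 + 169229875 + 92669720 - 23338469 - 10619863 + 1741630 + 614154 - 53174 - 12310 + 297 + 22
= 8149040695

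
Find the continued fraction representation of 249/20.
[12; 2, 4, 2]

Euclidean algorithm steps:
249 = 12 × 20 + 9
20 = 2 × 9 + 2
9 = 4 × 2 + 1
2 = 2 × 1 + 0
Continued fraction: [12; 2, 4, 2]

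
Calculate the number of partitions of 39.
31185

p(n) counts ways to write n as a sum of positive integers (order ignored).
Euler's pentagonal recurrence: p(k) = p(k-1) + p(k-2) - p(k-5) - p(k-7) + p(k-12) + p(k-15) - ... (offsets j(3j∓1)/2, signs ++--, p(0)=1, p(<0)=0).
DP table for k = 0..38: p(0)=1, p(1)=1, p(2)=2, p(3)=3, p(4)=5, p(5)=7, p(6)=11, p(7)=15, p(8)=22, p(9)=30, p(10)=42, p(11)=56, p(12)=77, p(13)=101, p(14)=135, p(15)=176, p(16)=231, p(17)=297, p(18)=385, p(19)=490, p(20)=627, p(21)=792, p(22)=1002, p(23)=1255, p(24)=1575, p(25)=1958, p(26)=2436, p(27)=3010, p(28)=3718, p(29)=4565, p(30)=5604, p(31)=6842, p(32)=8349, p(33)=10143, p(34)=12310, p(35)=14883, p(36)=17977, p(37)=21637, p(38)=26015.
Final step: p(39) = p(38) + p(37) - p(34) - p(32) + p(27) + p(24) - p(17) - p(13) + p(4)
= 26015 + 21637 - 12310 - 8349 + 3010 + 1575 - 297 - 101 + 5
= 31185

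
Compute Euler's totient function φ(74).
36

74 = 2 × 37
φ(n) = n × ∏(1 - 1/p) for each prime p dividing n
φ(74) = 74 × (1 - 1/2) × (1 - 1/37) = 36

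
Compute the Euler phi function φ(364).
144

364 = 2^2 × 7 × 13
φ(n) = n × ∏(1 - 1/p) for each prime p dividing n
φ(364) = 364 × (1 - 1/2) × (1 - 1/7) × (1 - 1/13) = 144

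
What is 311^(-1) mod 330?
191

gcd(311, 330) = 1, so the inverse exists.
Extended Euclidean algorithm on (330, 311):
330 = 1 × 311 + 19  ⟹  19 = (1)·330 + (-1)·311
311 = 16 × 19 + 7  ⟹  7 = (-16)·330 + (17)·311
19 = 2 × 7 + 5  ⟹  5 = (33)·330 + (-35)·311
7 = 1 × 5 + 2  ⟹  2 = (-49)·330 + (52)·311
5 = 2 × 2 + 1  ⟹  1 = (131)·330 + (-139)·311
So (-139)·311 ≡ 1 (mod 330), i.e. 311^(-1) ≡ -139 ≡ 191 (mod 330).
Check: 311 × 191 = 59401 ≡ 1 (mod 330)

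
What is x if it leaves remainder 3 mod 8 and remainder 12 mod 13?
51

Using Chinese Remainder Theorem:
M = 8 × 13 = 104
M1 = 13, M2 = 8
y1 = 13^(-1) mod 8 = 5
y2 = 8^(-1) mod 13 = 5
x = (3×13×5 + 12×8×5) mod 104 = 51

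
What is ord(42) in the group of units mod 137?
136

137 is prime, so ord(42) divides φ(137) = 136.
Divisors of 136: 1, 2, 4, 8, 17, 34, 68, 136.
Repeated squaring: 42^1 ≡ 42, 42^2 ≡ 120, 42^4 ≡ 15, 42^8 ≡ 88, 42^16 ≡ 72, 42^32 ≡ 115, 42^64 ≡ 73, 42^128 ≡ 123 (mod 137).
Test 42^d mod 137 for each divisor d in increasing order:
42^1 ≡ 42
42^2 ≡ 120
42^4 ≡ 15
42^8 ≡ 88
42^17 = 42^16·42^1 ≡ 10
42^34 = 42^32·42^2 ≡ 100
42^68 = 42^64·42^4 ≡ 136
42^136 = 42^128·42^8 ≡ 1  ← first divisor giving 1
The order is 136.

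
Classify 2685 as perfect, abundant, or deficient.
deficient

Proper divisors of 2685: sum = 1 + 3 + 5 + 15 + 179 + 537 + 895 = 1635
Since 1635 < 2685, 2685 is deficient.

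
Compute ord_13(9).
3

13 is prime, so ord(9) divides φ(13) = 12.
Divisors of 12: 1, 2, 3, 4, 6, 12.
Repeated squaring: 9^1 ≡ 9, 9^2 ≡ 3, 9^4 ≡ 9, 9^8 ≡ 3 (mod 13).
Test 9^d mod 13 for each divisor d in increasing order:
9^1 ≡ 9
9^2 ≡ 3
9^3 = 9^2·9^1 ≡ 1  ← first divisor giving 1
The order is 3.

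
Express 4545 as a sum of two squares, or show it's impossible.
24² + 63² (a=24, b=63)

Factorization: 4545 = 3^2 × 5 × 101
By Fermat: n is sum of two squares iff every prime p ≡ 3 (mod 4) appears to even power.
All primes ≡ 3 (mod 4) appear to even power.
Search a = 0, 1, 2, … for 4545 - a² a perfect square: first hit at a = 24: 4545 - 576 = 3969 = 63².
4545 = 24² + 63² = 576 + 3969 ✓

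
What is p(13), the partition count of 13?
101

p(n) counts ways to write n as a sum of positive integers (order ignored).
Euler's pentagonal recurrence: p(k) = p(k-1) + p(k-2) - p(k-5) - p(k-7) + p(k-12) + p(k-15) - ... (offsets j(3j∓1)/2, signs ++--, p(0)=1, p(<0)=0).
DP table for k = 0..12: p(0)=1, p(1)=1, p(2)=2, p(3)=3, p(4)=5, p(5)=7, p(6)=11, p(7)=15, p(8)=22, p(9)=30, p(10)=42, p(11)=56, p(12)=77.
Final step: p(13) = p(12) + p(11) - p(8) - p(6) + p(1)
= 77 + 56 - 22 - 11 + 1
= 101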